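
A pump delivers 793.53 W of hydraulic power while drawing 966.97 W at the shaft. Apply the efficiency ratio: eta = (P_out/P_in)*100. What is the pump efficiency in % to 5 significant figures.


eta = (793.53 / 966.97) * 100 = 82.064 %
Therefore the pump efficiency = 82.064 %.


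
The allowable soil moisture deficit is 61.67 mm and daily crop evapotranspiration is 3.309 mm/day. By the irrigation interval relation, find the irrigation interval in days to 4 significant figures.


Approach: apply the irrigation interval relation, interval = SMD / ETc.
interval = 61.67 / 3.309 = 18.64 days
Therefore the irrigation interval = 18.64 days.


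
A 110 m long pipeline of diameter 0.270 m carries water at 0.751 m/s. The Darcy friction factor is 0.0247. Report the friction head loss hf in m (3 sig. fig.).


Approach: apply the Darcy-Weisbach equation, hf = f*(L/D)*(v^2/(2g)).
hf = 0.0247 * (110/0.270) * (0.751^2 / (2*9.81))
hf = 0.289 m
Therefore the friction head loss hf = 0.289 m.


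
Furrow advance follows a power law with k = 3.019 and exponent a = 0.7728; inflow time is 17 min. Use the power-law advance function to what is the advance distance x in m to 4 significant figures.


Approach: apply the power-law advance function, x = k*t^a.
x = 3.019 * 17^0.7728 = 26.96 m
Therefore the advance distance x = 26.96 m.


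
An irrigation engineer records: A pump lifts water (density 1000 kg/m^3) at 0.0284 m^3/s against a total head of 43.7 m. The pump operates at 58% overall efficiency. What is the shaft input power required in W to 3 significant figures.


Approach: apply hydraulic power then efficiency conversion, P = rho*g*Q*H; P_in = P/eta.
Step 1 — hydraulic power (P = rho*g*Q*H):
  P = 1000 * 9.81 * 0.0284 * 43.7 = 12175 W
Step 2 — input power: P_in = P/eta = 12175 / 0.58 = 21000 W
Therefore the shaft input power required = 21000 W.


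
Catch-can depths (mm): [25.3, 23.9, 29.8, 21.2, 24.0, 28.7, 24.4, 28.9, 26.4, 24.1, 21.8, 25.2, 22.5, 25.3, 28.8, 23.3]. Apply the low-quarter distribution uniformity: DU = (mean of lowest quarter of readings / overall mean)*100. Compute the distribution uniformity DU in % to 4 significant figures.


sorted lowest 4 of 16: [21.2, 21.8, 22.5, 23.3] -> mean = 22.2000 mm
overall mean = 25.2250 mm
DU = (22.2000/25.2250)*100 = 88.01 %
Therefore the distribution uniformity DU = 88.01 %.


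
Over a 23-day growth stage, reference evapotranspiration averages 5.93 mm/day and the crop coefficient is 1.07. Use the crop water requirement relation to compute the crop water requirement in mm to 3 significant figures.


Approach: apply the crop water requirement relation, CWR = ET0 * Kc * days.
CWR = 5.93 * 1.07 * 23 = 146 mm
Therefore the crop water requirement = 146 mm.


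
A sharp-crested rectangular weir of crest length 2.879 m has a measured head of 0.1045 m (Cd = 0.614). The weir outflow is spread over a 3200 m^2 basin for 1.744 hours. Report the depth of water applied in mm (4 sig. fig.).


Approach: apply the rectangular weir equation with a volume-to-depth conversion, Q = (2/3)*Cd*L*sqrt(2g)*H^1.5; d = Q*t/A * 1000.
Step 1 — weir discharge:
  Q = (2/3)*0.614*2.879*sqrt(2*9.81)*0.1045^1.5 = 0.176337 m^3/s
Step 2 — volume: V = 0.176337 * 1.744*3600 = 1107.11 m^3
Step 3 — depth: d = V/A * 1000 = 1107.11/3200 * 1000 = 346.0 mm
Therefore the depth of water applied = 346.0 mm.


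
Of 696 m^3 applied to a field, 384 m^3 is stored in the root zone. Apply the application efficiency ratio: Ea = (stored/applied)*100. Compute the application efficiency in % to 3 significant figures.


Ea = (384/696)*100 = 55.2 %
Therefore the application efficiency = 55.2 %.


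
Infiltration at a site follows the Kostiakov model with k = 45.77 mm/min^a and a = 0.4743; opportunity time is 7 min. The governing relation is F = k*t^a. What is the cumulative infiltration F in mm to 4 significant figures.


F = 45.77 * 7^0.4743 = 115.2 mm
Therefore the cumulative infiltration F = 115.2 mm.


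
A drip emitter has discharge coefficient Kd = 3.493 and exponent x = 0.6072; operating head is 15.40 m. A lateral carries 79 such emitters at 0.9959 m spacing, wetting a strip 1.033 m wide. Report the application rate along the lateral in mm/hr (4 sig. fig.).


Approach: apply the emitter equation with a lateral mass balance, q = Kd*h^x; Q = n*q; rate = Q/(n*spacing*width).
Step 1 — single emitter flow (q = Kd*h^x):
  q = 3.493 * 15.40^0.6072 = 18.3764 L/hr
Step 2 — total lateral flow: Q = 79 * 18.3764 = 1451.74 L/hr
Step 3 — wetted area: A = 79 * 0.9959 * 1.033 = 81.2724 m^2
Step 4 — application rate: Q/A = 1451.74/81.2724 = 17.86 mm/hr
Therefore the application rate along the lateral = 17.86 mm/hr.


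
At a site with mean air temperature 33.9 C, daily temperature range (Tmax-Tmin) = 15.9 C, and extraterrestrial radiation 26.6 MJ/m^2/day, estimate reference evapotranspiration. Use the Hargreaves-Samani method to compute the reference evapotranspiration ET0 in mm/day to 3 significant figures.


Approach: apply the Hargreaves-Samani method, ET0 = 0.0023*(Tmean+17.8)*sqrt(Tmax-Tmin)*0.408*Ra.
ET0 = 0.0023*(33.9+17.8)*sqrt(15.9)*0.408*26.6 = 5.15 mm/day
Therefore the reference evapotranspiration ET0 = 5.15 mm/day.


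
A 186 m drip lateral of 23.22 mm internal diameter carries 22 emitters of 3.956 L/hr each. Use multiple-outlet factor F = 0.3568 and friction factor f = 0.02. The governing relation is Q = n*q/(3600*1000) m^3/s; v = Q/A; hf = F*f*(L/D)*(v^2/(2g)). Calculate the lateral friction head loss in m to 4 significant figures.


Q = 22*3.956/(3600*1000) = 2.41756e-05 m^3/s
A = pi*(23.22e-3/2)^2 = 4.23462e-04 m^2, so v = Q/A = 0.0570903 m/s
hf = 0.3568*0.02*(186/0.02322)*(0.0570903^2/(2*9.81)) = 0.009496 m
Therefore the lateral friction head loss = 0.009496 m.


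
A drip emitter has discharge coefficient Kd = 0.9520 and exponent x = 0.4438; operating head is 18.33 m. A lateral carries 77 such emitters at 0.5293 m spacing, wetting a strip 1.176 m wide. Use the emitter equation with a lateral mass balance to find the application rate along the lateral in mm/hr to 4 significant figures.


Approach: apply the emitter equation with a lateral mass balance, q = Kd*h^x; Q = n*q; rate = Q/(n*spacing*width).
Step 1 — single emitter flow (q = Kd*h^x):
  q = 0.9520 * 18.33^0.4438 = 3.46121 L/hr
Step 2 — total lateral flow: Q = 77 * 3.46121 = 266.513 L/hr
Step 3 — wetted area: A = 77 * 0.5293 * 1.176 = 47.9292 m^2
Step 4 — application rate: Q/A = 266.513/47.9292 = 5.561 mm/hr
Therefore the application rate along the lateral = 5.561 mm/hr.


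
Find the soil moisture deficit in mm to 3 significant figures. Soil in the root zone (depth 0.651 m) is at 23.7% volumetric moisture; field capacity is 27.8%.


Approach: apply the soil moisture deficit relation, SMD = (FC - theta)/100 * depth * 1000.
SMD = (27.8 - 23.7)/100 * 0.651 * 1000 = 26.7 mm
Therefore the soil moisture deficit = 26.7 mm.


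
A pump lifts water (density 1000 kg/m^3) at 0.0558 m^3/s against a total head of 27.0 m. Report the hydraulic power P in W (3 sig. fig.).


Approach: apply the hydraulic power relation, P = rho*g*Q*H.
P = 1000 * 9.81 * 0.0558 * 27.0 = 14800 W
Therefore the hydraulic power P = 14800 W.


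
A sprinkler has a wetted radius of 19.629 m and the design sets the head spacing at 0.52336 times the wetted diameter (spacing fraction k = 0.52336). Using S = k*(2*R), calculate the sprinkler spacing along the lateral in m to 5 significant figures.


S = 0.52336 * (2 * 19.629) = 20.546 m
Therefore the sprinkler spacing along the lateral = 20.546 m.


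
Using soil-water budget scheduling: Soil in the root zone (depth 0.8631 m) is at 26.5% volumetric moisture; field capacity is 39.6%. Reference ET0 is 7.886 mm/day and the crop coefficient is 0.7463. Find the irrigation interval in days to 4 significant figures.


Approach: apply soil-water budget scheduling, SMD = (FC-theta)/100*depth*1000; ETc = ET0*Kc; interval = SMD/ETc.
Step 1 — soil moisture deficit:
  SMD = (39.6 - 26.5)/100 * 0.8631 * 1000 = 113.066 mm
Step 2 — daily crop ET (ETc = ET0*Kc):
  ETc = 7.886 * 0.7463 = 5.88532 mm/day
Step 3 — irrigation interval (SMD/ETc):
  interval = 113.066 / 5.88532 = 19.21 days
Therefore the irrigation interval = 19.21 days.


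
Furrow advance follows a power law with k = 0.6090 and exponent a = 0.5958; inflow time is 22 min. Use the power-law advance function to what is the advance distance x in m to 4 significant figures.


Approach: apply the power-law advance function, x = k*t^a.
x = 0.6090 * 22^0.5958 = 3.841 m
Therefore the advance distance x = 3.841 m.


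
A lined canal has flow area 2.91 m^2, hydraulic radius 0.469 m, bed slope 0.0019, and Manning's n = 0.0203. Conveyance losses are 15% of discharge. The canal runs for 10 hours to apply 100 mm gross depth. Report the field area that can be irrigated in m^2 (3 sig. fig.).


Approach: apply Manning's equation with a conveyance and depth budget, Q = (1/n)*A*R^(2/3)*S^(1/2); Q_field = Q*(1-loss); Area = Q_field*t/(d/1000).
Step 1 — canal discharge (Manning's equation):
  Q = (1/0.0203) * 2.91 * 0.469^(2/3) * 0.0019^(1/2) = 3.7719 m^3/s
Step 2 — delivered flow: Q_field = 3.7719*(1 - 15/100) = 3.2061 m^3/s
Step 3 — volume delivered: V = 3.2061 * 10*3600 = 115420 m^3
Step 4 — area served: A = V / (depth/1000) = 115420 / 0.1 = 1150000 m^2
Therefore the field area that can be irrigated = 1150000 m^2.


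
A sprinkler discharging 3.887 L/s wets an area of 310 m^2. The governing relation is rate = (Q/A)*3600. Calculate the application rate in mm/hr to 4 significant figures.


rate = (3.887 / 310) * 3600 = 45.14 mm/hr
Therefore the application rate = 45.14 mm/hr.


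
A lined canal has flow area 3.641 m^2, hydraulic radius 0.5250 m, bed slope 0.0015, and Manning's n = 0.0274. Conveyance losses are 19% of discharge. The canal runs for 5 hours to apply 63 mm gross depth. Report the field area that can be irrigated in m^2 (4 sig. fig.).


Approach: apply Manning's equation with a conveyance and depth budget, Q = (1/n)*A*R^(2/3)*S^(1/2); Q_field = Q*(1-loss); Area = Q_field*t/(d/1000).
Step 1 — canal discharge (Manning's equation):
  Q = (1/0.0274) * 3.641 * 0.5250^(2/3) * 0.0015^(1/2) = 3.34931 m^3/s
Step 2 — delivered flow: Q_field = 3.34931*(1 - 19/100) = 2.71294 m^3/s
Step 3 — volume delivered: V = 2.71294 * 5*3600 = 48832.9 m^3
Step 4 — area served: A = V / (depth/1000) = 48832.9 / 0.063 = 775100 m^2
Therefore the field area that can be irrigated = 775100 m^2.


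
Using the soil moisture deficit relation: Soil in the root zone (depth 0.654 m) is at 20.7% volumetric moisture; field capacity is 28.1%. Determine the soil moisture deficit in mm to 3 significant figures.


Approach: apply the soil moisture deficit relation, SMD = (FC - theta)/100 * depth * 1000.
SMD = (28.1 - 20.7)/100 * 0.654 * 1000 = 48.4 mm
Therefore the soil moisture deficit = 48.4 mm.


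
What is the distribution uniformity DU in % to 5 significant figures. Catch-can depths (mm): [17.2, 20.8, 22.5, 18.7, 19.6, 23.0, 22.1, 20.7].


Approach: apply the low-quarter distribution uniformity, DU = (mean of lowest quarter of readings / overall mean)*100.
sorted lowest 2 of 8: [17.2, 18.7] -> mean = 17.95000 mm
overall mean = 20.57500 mm
DU = (17.95000/20.57500)*100 = 87.242 %
Therefore the distribution uniformity DU = 87.242 %.


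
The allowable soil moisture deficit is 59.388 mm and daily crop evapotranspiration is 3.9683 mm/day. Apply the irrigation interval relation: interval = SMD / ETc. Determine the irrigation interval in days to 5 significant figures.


interval = 59.388 / 3.9683 = 14.966 days
Therefore the irrigation interval = 14.966 days.


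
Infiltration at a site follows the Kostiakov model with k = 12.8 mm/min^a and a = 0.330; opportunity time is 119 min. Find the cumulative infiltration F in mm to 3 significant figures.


Approach: apply the Kostiakov infiltration equation, F = k*t^a.
F = 12.8 * 119^0.330 = 62.0 mm
Therefore the cumulative infiltration F = 62.0 mm.


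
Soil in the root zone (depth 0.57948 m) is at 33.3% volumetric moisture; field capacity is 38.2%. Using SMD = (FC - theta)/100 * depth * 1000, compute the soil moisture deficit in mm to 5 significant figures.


SMD = (38.2 - 33.3)/100 * 0.57948 * 1000 = 28.395 mm
Therefore the soil moisture deficit = 28.395 mm.


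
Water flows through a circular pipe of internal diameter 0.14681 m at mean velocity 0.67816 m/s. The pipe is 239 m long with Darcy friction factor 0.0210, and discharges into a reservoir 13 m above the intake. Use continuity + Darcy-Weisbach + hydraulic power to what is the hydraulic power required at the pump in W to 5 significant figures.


Approach: apply continuity + Darcy-Weisbach + hydraulic power, Q = A*v; hf = f*(L/D)*(v^2/(2g)); H = static + hf; P = rho*g*Q*H.
Step 1 — flow rate (continuity, Q = A*v):
  A = pi*(0.14681/2)^2 = 0.01692782 m^2
  Q = 0.01692782 * 0.67816 = 0.01147977 m^3/s
Step 2 — friction head loss (Darcy-Weisbach):
  hf = 0.0210 * (239/0.14681) * (0.67816^2 / (2*9.81))
  hf = 0.8013586 m
Step 3 — total head: H = 13 + 0.8013586 = 13.80136 m
Step 4 — hydraulic power (P = rho*g*Q*H):
  P = 1000 * 9.81 * 0.01147977 * 13.80136 = 1554.3 W
Therefore the hydraulic power required at the pump = 1554.3 W.


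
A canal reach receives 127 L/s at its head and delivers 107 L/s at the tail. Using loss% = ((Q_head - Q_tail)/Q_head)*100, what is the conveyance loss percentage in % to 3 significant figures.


loss = ((127 - 107)/127)*100 = 15.7 %
Therefore the conveyance loss percentage = 15.7 %.


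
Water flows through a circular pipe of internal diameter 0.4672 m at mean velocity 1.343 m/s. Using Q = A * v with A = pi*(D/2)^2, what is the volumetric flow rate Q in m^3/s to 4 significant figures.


A = pi*(0.4672/2)^2 = 0.171433 m^2
Q = 0.171433 * 1.343 = 0.2302 m^3/s
Therefore the volumetric flow rate Q = 0.2302 m^3/s.


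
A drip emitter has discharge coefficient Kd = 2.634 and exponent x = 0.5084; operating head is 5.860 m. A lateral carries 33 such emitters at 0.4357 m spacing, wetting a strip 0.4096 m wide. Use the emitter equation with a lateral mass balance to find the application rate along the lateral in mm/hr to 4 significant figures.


Approach: apply the emitter equation with a lateral mass balance, q = Kd*h^x; Q = n*q; rate = Q/(n*spacing*width).
Step 1 — single emitter flow (q = Kd*h^x):
  q = 2.634 * 5.860^0.5084 = 6.47165 L/hr
Step 2 — total lateral flow: Q = 33 * 6.47165 = 213.564 L/hr
Step 3 — wetted area: A = 33 * 0.4357 * 0.4096 = 5.88927 m^2
Step 4 — application rate: Q/A = 213.564/5.88927 = 36.26 mm/hr
Therefore the application rate along the lateral = 36.26 mm/hr.


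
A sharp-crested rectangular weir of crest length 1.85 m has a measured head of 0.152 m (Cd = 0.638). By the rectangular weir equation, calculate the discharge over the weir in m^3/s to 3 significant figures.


Approach: apply the rectangular weir equation, Q = (2/3)*Cd*L*sqrt(2g)*H^1.5.
Q = (2/3)*0.638*1.85*sqrt(2*9.81)*0.152^1.5 = 0.207 m^3/s
Therefore the discharge over the weir = 0.207 m^3/s.


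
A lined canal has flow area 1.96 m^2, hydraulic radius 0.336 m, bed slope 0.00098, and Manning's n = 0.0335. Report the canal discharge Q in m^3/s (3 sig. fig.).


Approach: apply Manning's equation, Q = (1/n)*A*R^(2/3)*S^(1/2).
Q = (1/0.0335) * 1.96 * 0.336^(2/3) * 0.00098^(1/2) = 0.885 m^3/s
Therefore the canal discharge Q = 0.885 m^3/s.


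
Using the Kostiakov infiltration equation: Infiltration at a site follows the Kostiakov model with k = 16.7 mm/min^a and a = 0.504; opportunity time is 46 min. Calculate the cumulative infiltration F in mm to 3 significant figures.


Approach: apply the Kostiakov infiltration equation, F = k*t^a.
F = 16.7 * 46^0.504 = 115 mm
Therefore the cumulative infiltration F = 115 mm.


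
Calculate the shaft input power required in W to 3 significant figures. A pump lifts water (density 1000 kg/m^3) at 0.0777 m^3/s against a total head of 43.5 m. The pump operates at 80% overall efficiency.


Approach: apply hydraulic power then efficiency conversion, P = rho*g*Q*H; P_in = P/eta.
Step 1 — hydraulic power (P = rho*g*Q*H):
  P = 1000 * 9.81 * 0.0777 * 43.5 = 33157 W
Step 2 — input power: P_in = P/eta = 33157 / 0.8 = 41400 W
Therefore the shaft input power required = 41400 W.


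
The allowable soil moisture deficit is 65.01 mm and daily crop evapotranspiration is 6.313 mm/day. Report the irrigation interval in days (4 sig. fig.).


Approach: apply the irrigation interval relation, interval = SMD / ETc.
interval = 65.01 / 6.313 = 10.30 days
Therefore the irrigation interval = 10.30 days.


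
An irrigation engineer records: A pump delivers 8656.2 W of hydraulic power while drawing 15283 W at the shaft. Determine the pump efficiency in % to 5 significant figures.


Approach: apply the efficiency ratio, eta = (P_out/P_in)*100.
eta = (8656.2 / 15283) * 100 = 56.639 %
Therefore the pump efficiency = 56.639 %.


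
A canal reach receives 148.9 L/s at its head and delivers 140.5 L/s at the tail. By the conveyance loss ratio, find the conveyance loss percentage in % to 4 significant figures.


Approach: apply the conveyance loss ratio, loss% = ((Q_head - Q_tail)/Q_head)*100.
loss = ((148.9 - 140.5)/148.9)*100 = 5.641 %
Therefore the conveyance loss percentage = 5.641 %.


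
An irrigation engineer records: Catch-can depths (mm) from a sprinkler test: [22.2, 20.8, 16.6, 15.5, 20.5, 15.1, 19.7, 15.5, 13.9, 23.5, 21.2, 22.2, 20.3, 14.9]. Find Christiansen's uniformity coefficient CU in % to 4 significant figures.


Approach: apply Christiansen's uniformity coefficient, CU = (1 - mean_abs_deviation/mean)*100.
mean = 18.7071 mm
mean |d_i - mean| = 2.96327 mm
CU = (1 - 2.96327/18.7071)*100 = 84.16 %
Therefore Christiansen's uniformity coefficient CU = 84.16 %.


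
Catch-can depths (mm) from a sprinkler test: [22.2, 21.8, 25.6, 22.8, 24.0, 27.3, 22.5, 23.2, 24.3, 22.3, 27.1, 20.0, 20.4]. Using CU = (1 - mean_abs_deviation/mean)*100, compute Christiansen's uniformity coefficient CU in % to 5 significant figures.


mean = 23.34615 mm
mean |d_i - mean| = 1.779882 mm
CU = (1 - 1.779882/23.34615)*100 = 92.376 %
Therefore Christiansen's uniformity coefficient CU = 92.376 %.


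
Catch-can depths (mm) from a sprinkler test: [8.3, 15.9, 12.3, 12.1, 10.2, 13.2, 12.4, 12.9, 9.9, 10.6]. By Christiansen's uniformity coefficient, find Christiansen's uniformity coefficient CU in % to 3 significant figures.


Approach: apply Christiansen's uniformity coefficient, CU = (1 - mean_abs_deviation/mean)*100.
mean = 11.780 mm
mean |d_i - mean| = 1.6240 mm
CU = (1 - 1.6240/11.780)*100 = 86.2 %
Therefore Christiansen's uniformity coefficient CU = 86.2 %.


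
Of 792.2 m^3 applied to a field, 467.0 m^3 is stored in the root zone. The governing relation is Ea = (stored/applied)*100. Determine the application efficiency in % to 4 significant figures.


Ea = (467.0/792.2)*100 = 58.95 %
Therefore the application efficiency = 58.95 %.


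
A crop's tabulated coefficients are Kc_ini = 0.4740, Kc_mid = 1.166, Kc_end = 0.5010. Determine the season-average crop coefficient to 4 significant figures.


Approach: apply a simple seasonal average, Kc_avg = (Kc_ini + Kc_mid + Kc_end)/3.
Kc_avg = (0.4740 + 1.166 + 0.5010)/3 = 0.7137
Therefore the season-average crop coefficient = 0.7137.


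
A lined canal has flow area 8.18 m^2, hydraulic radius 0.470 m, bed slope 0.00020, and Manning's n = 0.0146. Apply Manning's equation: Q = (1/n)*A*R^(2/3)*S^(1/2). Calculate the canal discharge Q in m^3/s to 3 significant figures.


Q = (1/0.0146) * 8.18 * 0.470^(2/3) * 0.00020^(1/2) = 4.79 m^3/s
Therefore the canal discharge Q = 4.79 m^3/s.


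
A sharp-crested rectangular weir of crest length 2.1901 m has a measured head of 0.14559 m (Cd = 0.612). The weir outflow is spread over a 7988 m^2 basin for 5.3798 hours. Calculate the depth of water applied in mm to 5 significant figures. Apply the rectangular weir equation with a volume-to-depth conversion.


Approach: apply the rectangular weir equation with a volume-to-depth conversion, Q = (2/3)*Cd*L*sqrt(2g)*H^1.5; d = Q*t/A * 1000.
Step 1 — weir discharge:
  Q = (2/3)*0.612*2.1901*sqrt(2*9.81)*0.14559^1.5 = 0.2198725 m^3/s
Step 2 — volume: V = 0.2198725 * 5.3798*3600 = 4258.332 m^3
Step 3 — depth: d = V/A * 1000 = 4258.332/7988 * 1000 = 533.09 mm
Therefore the depth of water applied = 533.09 mm.


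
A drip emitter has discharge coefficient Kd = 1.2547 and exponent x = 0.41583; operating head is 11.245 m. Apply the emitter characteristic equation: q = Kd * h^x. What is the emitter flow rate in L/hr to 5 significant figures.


q = 1.2547 * 11.245^0.41583 = 3.4321 L/hr
Therefore the emitter flow rate = 3.4321 L/hr.


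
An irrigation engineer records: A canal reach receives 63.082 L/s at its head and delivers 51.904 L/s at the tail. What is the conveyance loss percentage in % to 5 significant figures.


Approach: apply the conveyance loss ratio, loss% = ((Q_head - Q_tail)/Q_head)*100.
loss = ((63.082 - 51.904)/63.082)*100 = 17.720 %
Therefore the conveyance loss percentage = 17.720 %.


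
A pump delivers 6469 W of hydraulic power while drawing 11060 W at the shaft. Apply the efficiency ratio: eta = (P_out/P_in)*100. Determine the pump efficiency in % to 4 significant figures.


eta = (6469 / 11060) * 100 = 58.49 %
Therefore the pump efficiency = 58.49 %.


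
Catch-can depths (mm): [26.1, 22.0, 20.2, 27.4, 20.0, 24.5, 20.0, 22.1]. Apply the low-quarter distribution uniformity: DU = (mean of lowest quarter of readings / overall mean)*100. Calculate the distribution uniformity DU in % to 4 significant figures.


sorted lowest 2 of 8: [20.0, 20.0] -> mean = 20.0000 mm
overall mean = 22.7875 mm
DU = (20.0000/22.7875)*100 = 87.77 %
Therefore the distribution uniformity DU = 87.77 %.


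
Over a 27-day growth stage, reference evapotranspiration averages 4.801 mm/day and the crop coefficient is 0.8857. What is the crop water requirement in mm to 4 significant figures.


Approach: apply the crop water requirement relation, CWR = ET0 * Kc * days.
CWR = 4.801 * 0.8857 * 27 = 114.8 mm
Therefore the crop water requirement = 114.8 mm.


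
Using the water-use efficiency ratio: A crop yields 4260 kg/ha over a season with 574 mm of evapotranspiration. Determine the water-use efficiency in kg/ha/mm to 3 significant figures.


Approach: apply the water-use efficiency ratio, WUE = yield/ET.
WUE = 4260 / 574 = 7.42 kg/ha/mm
Therefore the water-use efficiency = 7.42 kg/ha/mm.


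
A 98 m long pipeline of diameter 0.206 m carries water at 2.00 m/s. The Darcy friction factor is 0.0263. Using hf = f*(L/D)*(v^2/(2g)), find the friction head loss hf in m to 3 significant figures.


hf = 0.0263 * (98/0.206) * (2.00^2 / (2*9.81))
hf = 2.55 m
Therefore the friction head loss hf = 2.55 m.


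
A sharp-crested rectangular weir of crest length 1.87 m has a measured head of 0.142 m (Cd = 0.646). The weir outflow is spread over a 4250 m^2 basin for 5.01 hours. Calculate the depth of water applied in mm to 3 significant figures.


Approach: apply the rectangular weir equation with a volume-to-depth conversion, Q = (2/3)*Cd*L*sqrt(2g)*H^1.5; d = Q*t/A * 1000.
Step 1 — weir discharge:
  Q = (2/3)*0.646*1.87*sqrt(2*9.81)*0.142^1.5 = 0.19088 m^3/s
Step 2 — volume: V = 0.19088 * 5.01*3600 = 3442.7 m^3
Step 3 — depth: d = V/A * 1000 = 3442.7/4250 * 1000 = 810 mm
Therefore the depth of water applied = 810 mm.


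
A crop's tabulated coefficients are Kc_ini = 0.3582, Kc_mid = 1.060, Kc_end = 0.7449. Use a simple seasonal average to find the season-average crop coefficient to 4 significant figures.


Approach: apply a simple seasonal average, Kc_avg = (Kc_ini + Kc_mid + Kc_end)/3.
Kc_avg = (0.3582 + 1.060 + 0.7449)/3 = 0.7210
Therefore the season-average crop coefficient = 0.7210.


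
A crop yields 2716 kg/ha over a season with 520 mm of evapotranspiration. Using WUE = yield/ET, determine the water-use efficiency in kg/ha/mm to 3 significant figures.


WUE = 2716 / 520 = 5.22 kg/ha/mm
Therefore the water-use efficiency = 5.22 kg/ha/mm.


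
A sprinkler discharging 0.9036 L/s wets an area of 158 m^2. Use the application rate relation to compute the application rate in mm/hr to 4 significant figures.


Approach: apply the application rate relation, rate = (Q/A)*3600.
rate = (0.9036 / 158) * 3600 = 20.59 mm/hr
Therefore the application rate = 20.59 mm/hr.


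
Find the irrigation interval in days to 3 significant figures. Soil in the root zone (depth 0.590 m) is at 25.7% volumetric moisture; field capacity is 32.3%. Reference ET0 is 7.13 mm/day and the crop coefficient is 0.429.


Approach: apply soil-water budget scheduling, SMD = (FC-theta)/100*depth*1000; ETc = ET0*Kc; interval = SMD/ETc.
Step 1 — soil moisture deficit:
  SMD = (32.3 - 25.7)/100 * 0.590 * 1000 = 38.940 mm
Step 2 — daily crop ET (ETc = ET0*Kc):
  ETc = 7.13 * 0.429 = 3.0588 mm/day
Step 3 — irrigation interval (SMD/ETc):
  interval = 38.940 / 3.0588 = 12.7 days
Therefore the irrigation interval = 12.7 days.


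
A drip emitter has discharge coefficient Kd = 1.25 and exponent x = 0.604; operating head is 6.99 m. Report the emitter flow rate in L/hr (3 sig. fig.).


Approach: apply the emitter characteristic equation, q = Kd * h^x.
q = 1.25 * 6.99^0.604 = 4.05 L/hr
Therefore the emitter flow rate = 4.05 L/hr.


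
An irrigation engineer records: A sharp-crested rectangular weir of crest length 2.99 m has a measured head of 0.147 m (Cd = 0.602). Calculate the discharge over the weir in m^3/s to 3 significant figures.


Approach: apply the rectangular weir equation, Q = (2/3)*Cd*L*sqrt(2g)*H^1.5.
Q = (2/3)*0.602*2.99*sqrt(2*9.81)*0.147^1.5 = 0.300 m^3/s
Therefore the discharge over the weir = 0.300 m^3/s.


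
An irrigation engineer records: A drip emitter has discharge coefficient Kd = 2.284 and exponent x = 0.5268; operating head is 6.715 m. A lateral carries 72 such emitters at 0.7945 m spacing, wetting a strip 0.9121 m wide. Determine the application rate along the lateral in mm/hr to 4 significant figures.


Approach: apply the emitter equation with a lateral mass balance, q = Kd*h^x; Q = n*q; rate = Q/(n*spacing*width).
Step 1 — single emitter flow (q = Kd*h^x):
  q = 2.284 * 6.715^0.5268 = 6.22851 L/hr
Step 2 — total lateral flow: Q = 72 * 6.22851 = 448.452 L/hr
Step 3 — wetted area: A = 72 * 0.7945 * 0.9121 = 52.1758 m^2
Step 4 — application rate: Q/A = 448.452/52.1758 = 8.595 mm/hr
Therefore the application rate along the lateral = 8.595 mm/hr.


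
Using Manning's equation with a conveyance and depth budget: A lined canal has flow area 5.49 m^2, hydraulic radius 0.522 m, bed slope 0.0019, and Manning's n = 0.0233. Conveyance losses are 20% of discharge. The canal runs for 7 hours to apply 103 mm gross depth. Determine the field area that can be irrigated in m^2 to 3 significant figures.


Approach: apply Manning's equation with a conveyance and depth budget, Q = (1/n)*A*R^(2/3)*S^(1/2); Q_field = Q*(1-loss); Area = Q_field*t/(d/1000).
Step 1 — canal discharge (Manning's equation):
  Q = (1/0.0233) * 5.49 * 0.522^(2/3) * 0.0019^(1/2) = 6.6585 m^3/s
Step 2 — delivered flow: Q_field = 6.6585*(1 - 20/100) = 5.3268 m^3/s
Step 3 — volume delivered: V = 5.3268 * 7*3600 = 134230 m^3
Step 4 — area served: A = V / (depth/1000) = 134230 / 0.103 = 1300000 m^2
Therefore the field area that can be irrigated = 1300000 m^2.


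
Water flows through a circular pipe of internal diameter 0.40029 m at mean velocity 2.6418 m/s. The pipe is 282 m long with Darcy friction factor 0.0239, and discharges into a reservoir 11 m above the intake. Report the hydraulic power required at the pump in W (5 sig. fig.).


Approach: apply continuity + Darcy-Weisbach + hydraulic power, Q = A*v; hf = f*(L/D)*(v^2/(2g)); H = static + hf; P = rho*g*Q*H.
Step 1 — flow rate (continuity, Q = A*v):
  A = pi*(0.40029/2)^2 = 0.1258460 m^2
  Q = 0.1258460 * 2.6418 = 0.3324599 m^3/s
Step 2 — friction head loss (Darcy-Weisbach):
  hf = 0.0239 * (282/0.40029) * (2.6418^2 / (2*9.81))
  hf = 5.989260 m
Step 3 — total head: H = 11 + 5.989260 = 16.98926 m
Step 4 — hydraulic power (P = rho*g*Q*H):
  P = 1000 * 9.81 * 0.3324599 * 16.98926 = 55409 W
Therefore the hydraulic power required at the pump = 55409 W.


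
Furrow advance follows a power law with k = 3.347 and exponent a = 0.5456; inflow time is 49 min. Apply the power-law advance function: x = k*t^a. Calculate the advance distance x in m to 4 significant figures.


x = 3.347 * 49^0.5456 = 27.98 m
Therefore the advance distance x = 27.98 m.


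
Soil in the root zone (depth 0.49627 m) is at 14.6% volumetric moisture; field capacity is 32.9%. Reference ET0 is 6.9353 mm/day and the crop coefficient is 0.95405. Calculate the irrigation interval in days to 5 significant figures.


Approach: apply soil-water budget scheduling, SMD = (FC-theta)/100*depth*1000; ETc = ET0*Kc; interval = SMD/ETc.
Step 1 — soil moisture deficit:
  SMD = (32.9 - 14.6)/100 * 0.49627 * 1000 = 90.81741 mm
Step 2 — daily crop ET (ETc = ET0*Kc):
  ETc = 6.9353 * 0.95405 = 6.616623 mm/day
Step 3 — irrigation interval (SMD/ETc):
  interval = 90.81741 / 6.616623 = 13.726 days
Therefore the irrigation interval = 13.726 days.


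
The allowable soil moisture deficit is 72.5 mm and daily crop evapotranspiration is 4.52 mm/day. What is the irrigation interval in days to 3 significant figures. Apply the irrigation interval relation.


Approach: apply the irrigation interval relation, interval = SMD / ETc.
interval = 72.5 / 4.52 = 16.0 days
Therefore the irrigation interval = 16.0 days.


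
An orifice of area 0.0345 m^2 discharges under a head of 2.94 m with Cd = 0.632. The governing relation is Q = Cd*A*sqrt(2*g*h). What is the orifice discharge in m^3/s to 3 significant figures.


Q = 0.632 * 0.0345 * sqrt(2*9.81*2.94) = 0.166 m^3/s
Therefore the orifice discharge = 0.166 m^3/s.


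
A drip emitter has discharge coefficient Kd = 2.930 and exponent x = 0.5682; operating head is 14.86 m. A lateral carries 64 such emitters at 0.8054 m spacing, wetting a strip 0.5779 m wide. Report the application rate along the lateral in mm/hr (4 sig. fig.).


Approach: apply the emitter equation with a lateral mass balance, q = Kd*h^x; Q = n*q; rate = Q/(n*spacing*width).
Step 1 — single emitter flow (q = Kd*h^x):
  q = 2.930 * 14.86^0.5682 = 13.5772 L/hr
Step 2 — total lateral flow: Q = 64 * 13.5772 = 868.938 L/hr
Step 3 — wetted area: A = 64 * 0.8054 * 0.5779 = 29.7882 m^2
Step 4 — application rate: Q/A = 868.938/29.7882 = 29.17 mm/hr
Therefore the application rate along the lateral = 29.17 mm/hr.


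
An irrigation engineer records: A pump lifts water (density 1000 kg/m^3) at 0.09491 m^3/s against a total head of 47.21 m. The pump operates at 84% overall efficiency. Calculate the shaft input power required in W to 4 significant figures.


Approach: apply hydraulic power then efficiency conversion, P = rho*g*Q*H; P_in = P/eta.
Step 1 — hydraulic power (P = rho*g*Q*H):
  P = 1000 * 9.81 * 0.09491 * 47.21 = 43955.7 W
Step 2 — input power: P_in = P/eta = 43955.7 / 0.84 = 52330 W
Therefore the shaft input power required = 52330 W.


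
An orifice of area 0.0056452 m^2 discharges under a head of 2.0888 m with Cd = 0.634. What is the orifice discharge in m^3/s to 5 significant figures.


Approach: apply the orifice equation, Q = Cd*A*sqrt(2*g*h).
Q = 0.634 * 0.0056452 * sqrt(2*9.81*2.0888) = 0.022912 m^3/s
Therefore the orifice discharge = 0.022912 m^3/s.


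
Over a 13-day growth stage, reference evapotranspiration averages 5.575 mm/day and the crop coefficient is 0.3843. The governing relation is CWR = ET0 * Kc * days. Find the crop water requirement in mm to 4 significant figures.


CWR = 5.575 * 0.3843 * 13 = 27.85 mm
Therefore the crop water requirement = 27.85 mm.


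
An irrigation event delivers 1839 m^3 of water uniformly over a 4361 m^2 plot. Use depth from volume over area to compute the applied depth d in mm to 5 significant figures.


Approach: apply depth from volume over area, d = (V/A)*1000.
d = (1839 / 4361) * 1000 = 421.69 mm
Therefore the applied depth d = 421.69 mm.


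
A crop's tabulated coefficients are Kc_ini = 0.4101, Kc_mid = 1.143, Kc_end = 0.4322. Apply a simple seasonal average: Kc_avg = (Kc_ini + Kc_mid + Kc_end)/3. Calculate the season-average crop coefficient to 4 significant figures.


Kc_avg = (0.4101 + 1.143 + 0.4322)/3 = 0.6618
Therefore the season-average crop coefficient = 0.6618.


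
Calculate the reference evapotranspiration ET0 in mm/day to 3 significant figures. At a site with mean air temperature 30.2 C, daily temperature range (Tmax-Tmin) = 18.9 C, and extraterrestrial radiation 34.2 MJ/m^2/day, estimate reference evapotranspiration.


Approach: apply the Hargreaves-Samani method, ET0 = 0.0023*(Tmean+17.8)*sqrt(Tmax-Tmin)*0.408*Ra.
ET0 = 0.0023*(30.2+17.8)*sqrt(18.9)*0.408*34.2 = 6.70 mm/day
Therefore the reference evapotranspiration ET0 = 6.70 mm/day.


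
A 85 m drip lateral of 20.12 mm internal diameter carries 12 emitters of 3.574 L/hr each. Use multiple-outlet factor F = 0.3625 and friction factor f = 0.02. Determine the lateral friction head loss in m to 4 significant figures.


Approach: apply Darcy-Weisbach with the multiple-outlet F-factor, Q = n*q/(3600*1000) m^3/s; v = Q/A; hf = F*f*(L/D)*(v^2/(2g)).
Q = 12*3.574/(3600*1000) = 1.19133e-05 m^3/s
A = pi*(20.12e-3/2)^2 = 3.17940e-04 m^2, so v = Q/A = 0.0374703 m/s
hf = 0.3625*0.02*(85/0.02012)*(0.0374703^2/(2*9.81)) = 0.002192 m
Therefore the lateral friction head loss = 0.002192 m.


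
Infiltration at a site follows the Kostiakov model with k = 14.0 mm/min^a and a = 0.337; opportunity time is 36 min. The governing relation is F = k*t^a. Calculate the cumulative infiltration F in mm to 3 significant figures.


F = 14.0 * 36^0.337 = 46.8 mm
Therefore the cumulative infiltration F = 46.8 mm.


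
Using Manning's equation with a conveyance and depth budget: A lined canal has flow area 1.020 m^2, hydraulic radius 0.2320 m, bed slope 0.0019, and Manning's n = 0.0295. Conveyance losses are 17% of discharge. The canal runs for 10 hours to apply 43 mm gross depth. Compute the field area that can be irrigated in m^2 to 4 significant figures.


Approach: apply Manning's equation with a conveyance and depth budget, Q = (1/n)*A*R^(2/3)*S^(1/2); Q_field = Q*(1-loss); Area = Q_field*t/(d/1000).
Step 1 — canal discharge (Manning's equation):
  Q = (1/0.0295) * 1.020 * 0.2320^(2/3) * 0.0019^(1/2) = 0.569045 m^3/s
Step 2 — delivered flow: Q_field = 0.569045*(1 - 17/100) = 0.472308 m^3/s
Step 3 — volume delivered: V = 0.472308 * 10*3600 = 17003.1 m^3
Step 4 — area served: A = V / (depth/1000) = 17003.1 / 0.043 = 395400 m^2
Therefore the field area that can be irrigated = 395400 m^2.


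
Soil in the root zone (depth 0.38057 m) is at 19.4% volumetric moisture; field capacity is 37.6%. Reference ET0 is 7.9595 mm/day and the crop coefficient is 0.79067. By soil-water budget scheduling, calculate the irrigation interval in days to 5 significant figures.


Approach: apply soil-water budget scheduling, SMD = (FC-theta)/100*depth*1000; ETc = ET0*Kc; interval = SMD/ETc.
Step 1 — soil moisture deficit:
  SMD = (37.6 - 19.4)/100 * 0.38057 * 1000 = 69.26374 mm
Step 2 — daily crop ET (ETc = ET0*Kc):
  ETc = 7.9595 * 0.79067 = 6.293338 mm/day
Step 3 — irrigation interval (SMD/ETc):
  interval = 69.26374 / 6.293338 = 11.006 days
Therefore the irrigation interval = 11.006 days.


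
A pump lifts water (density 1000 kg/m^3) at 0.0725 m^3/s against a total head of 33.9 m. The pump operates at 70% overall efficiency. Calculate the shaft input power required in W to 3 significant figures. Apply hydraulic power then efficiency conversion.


Approach: apply hydraulic power then efficiency conversion, P = rho*g*Q*H; P_in = P/eta.
Step 1 — hydraulic power (P = rho*g*Q*H):
  P = 1000 * 9.81 * 0.0725 * 33.9 = 24111 W
Step 2 — input power: P_in = P/eta = 24111 / 0.7 = 34400 W
Therefore the shaft input power required = 34400 W.


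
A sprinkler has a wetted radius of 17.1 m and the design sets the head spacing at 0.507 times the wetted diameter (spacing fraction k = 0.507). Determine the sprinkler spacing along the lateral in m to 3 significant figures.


Approach: apply the sprinkler spacing rule (spacing as a fraction of wetted diameter), S = k*(2*R).
S = 0.507 * (2 * 17.1) = 17.3 m
Therefore the sprinkler spacing along the lateral = 17.3 m.


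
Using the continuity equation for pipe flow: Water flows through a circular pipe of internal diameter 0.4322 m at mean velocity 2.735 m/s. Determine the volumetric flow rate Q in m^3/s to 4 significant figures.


Approach: apply the continuity equation for pipe flow, Q = A * v with A = pi*(D/2)^2.
A = pi*(0.4322/2)^2 = 0.146710 m^2
Q = 0.146710 * 2.735 = 0.4013 m^3/s
Therefore the volumetric flow rate Q = 0.4013 m^3/s.


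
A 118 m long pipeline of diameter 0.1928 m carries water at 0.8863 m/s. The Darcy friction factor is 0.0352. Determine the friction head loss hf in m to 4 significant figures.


Approach: apply the Darcy-Weisbach equation, hf = f*(L/D)*(v^2/(2g)).
hf = 0.0352 * (118/0.1928) * (0.8863^2 / (2*9.81))
hf = 0.8625 m
Therefore the friction head loss hf = 0.8625 m.


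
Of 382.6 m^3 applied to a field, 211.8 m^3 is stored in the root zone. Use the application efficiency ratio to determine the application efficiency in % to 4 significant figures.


Approach: apply the application efficiency ratio, Ea = (stored/applied)*100.
Ea = (211.8/382.6)*100 = 55.36 %
Therefore the application efficiency = 55.36 %.


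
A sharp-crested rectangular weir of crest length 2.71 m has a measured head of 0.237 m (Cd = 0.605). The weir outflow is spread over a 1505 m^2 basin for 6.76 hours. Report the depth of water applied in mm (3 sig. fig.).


Approach: apply the rectangular weir equation with a volume-to-depth conversion, Q = (2/3)*Cd*L*sqrt(2g)*H^1.5; d = Q*t/A * 1000.
Step 1 — weir discharge:
  Q = (2/3)*0.605*2.71*sqrt(2*9.81)*0.237^1.5 = 0.55861 m^3/s
Step 2 — volume: V = 0.55861 * 6.76*3600 = 13594 m^3
Step 3 — depth: d = V/A * 1000 = 13594/1505 * 1000 = 9030 mm
Therefore the depth of water applied = 9030 mm.


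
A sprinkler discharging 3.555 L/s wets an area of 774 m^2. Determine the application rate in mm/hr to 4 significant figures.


Approach: apply the application rate relation, rate = (Q/A)*3600.
rate = (3.555 / 774) * 3600 = 16.53 mm/hr
Therefore the application rate = 16.53 mm/hr.


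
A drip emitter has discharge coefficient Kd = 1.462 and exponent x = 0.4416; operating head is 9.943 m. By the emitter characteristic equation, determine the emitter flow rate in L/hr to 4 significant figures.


Approach: apply the emitter characteristic equation, q = Kd * h^x.
q = 1.462 * 9.943^0.4416 = 4.031 L/hr
Therefore the emitter flow rate = 4.031 L/hr.


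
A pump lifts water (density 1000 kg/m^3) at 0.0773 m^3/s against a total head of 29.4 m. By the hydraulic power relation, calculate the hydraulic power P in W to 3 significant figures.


Approach: apply the hydraulic power relation, P = rho*g*Q*H.
P = 1000 * 9.81 * 0.0773 * 29.4 = 22300 W
Therefore the hydraulic power P = 22300 W.


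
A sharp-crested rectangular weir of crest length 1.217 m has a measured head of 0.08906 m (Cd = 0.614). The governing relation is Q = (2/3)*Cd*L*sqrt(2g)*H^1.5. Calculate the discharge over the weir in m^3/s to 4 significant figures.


Q = (2/3)*0.614*1.217*sqrt(2*9.81)*0.08906^1.5 = 0.05865 m^3/s
Therefore the discharge over the weir = 0.05865 m^3/s.


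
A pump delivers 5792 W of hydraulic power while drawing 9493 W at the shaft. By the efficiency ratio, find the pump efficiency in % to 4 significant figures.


Approach: apply the efficiency ratio, eta = (P_out/P_in)*100.
eta = (5792 / 9493) * 100 = 61.01 %
Therefore the pump efficiency = 61.01 %.
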